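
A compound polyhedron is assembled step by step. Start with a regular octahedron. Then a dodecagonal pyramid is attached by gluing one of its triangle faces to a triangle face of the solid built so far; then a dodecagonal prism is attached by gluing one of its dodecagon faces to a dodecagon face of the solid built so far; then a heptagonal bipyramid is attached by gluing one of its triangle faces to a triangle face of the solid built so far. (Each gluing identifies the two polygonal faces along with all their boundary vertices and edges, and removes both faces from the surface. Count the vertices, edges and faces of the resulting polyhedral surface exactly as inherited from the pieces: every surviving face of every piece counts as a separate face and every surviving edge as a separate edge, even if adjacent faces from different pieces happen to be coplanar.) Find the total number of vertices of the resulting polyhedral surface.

34

A regular octahedron: V=6, E=12, F=8.
Attach a dodecagonal pyramid (V=13, E=24, F=13) along a 3-gon: merge 3 vertices and 3 edges, delete both glued faces → V=16, E=33, F=19.
Attach a dodecagonal prism (V=24, E=36, F=14) along a 12-gon: merge 12 vertices and 12 edges, delete both glued faces → V=28, E=57, F=31.
Attach a heptagonal bipyramid (V=9, E=21, F=14) along a 3-gon: merge 3 vertices and 3 edges, delete both glued faces → V=34, E=75, F=43.
Check: V − E + F = 34 − 75 + 43 = 2.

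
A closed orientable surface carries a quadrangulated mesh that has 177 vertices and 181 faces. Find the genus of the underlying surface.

Every face is a square, so 2E = 4·181 = 724, giving E = 362.
χ = V − E + F = 177 − 362 + 181 = -4.
For a closed orientable surface χ = 2 − 2g, so g = (2 − (-4))/2 = 3.

3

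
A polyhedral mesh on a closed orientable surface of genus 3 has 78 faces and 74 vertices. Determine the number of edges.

156

For a closed orientable surface of genus 3, χ = 2 − 2·3 = -4.
E = V + F − (-4) = 74 + 78 − (-4) = 156.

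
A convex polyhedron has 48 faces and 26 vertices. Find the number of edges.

72

Here V − E + F = 2.
E = V + F − (2) = 26 + 48 − (2) = 72.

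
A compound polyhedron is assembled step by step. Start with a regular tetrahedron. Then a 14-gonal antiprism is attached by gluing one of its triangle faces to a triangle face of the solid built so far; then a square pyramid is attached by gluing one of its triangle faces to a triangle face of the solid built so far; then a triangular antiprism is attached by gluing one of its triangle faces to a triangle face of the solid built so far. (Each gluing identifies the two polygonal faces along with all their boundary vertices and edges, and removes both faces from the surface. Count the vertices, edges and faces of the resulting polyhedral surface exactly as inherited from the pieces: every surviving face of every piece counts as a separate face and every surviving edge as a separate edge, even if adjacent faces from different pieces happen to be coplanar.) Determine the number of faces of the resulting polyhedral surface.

A regular tetrahedron: V=4, E=6, F=4.
Attach a 14-gonal antiprism (V=28, E=56, F=30) along a 3-gon: merge 3 vertices and 3 edges, delete both glued faces → V=29, E=59, F=32.
Attach a square pyramid (V=5, E=8, F=5) along a 3-gon: merge 3 vertices and 3 edges, delete both glued faces → V=31, E=64, F=35.
Attach a triangular antiprism (V=6, E=12, F=8) along a 3-gon: merge 3 vertices and 3 edges, delete both glued faces → V=34, E=73, F=41.
Check: V − E + F = 34 − 73 + 41 = 2.

41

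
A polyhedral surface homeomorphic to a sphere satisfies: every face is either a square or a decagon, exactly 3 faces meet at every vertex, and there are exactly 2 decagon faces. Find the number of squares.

10

Let x be the number of squares; then F = 2 + x.
Edge–face incidences: 2E = 10·2 + 4·x = 20 + 4x.
Every vertex has degree 3, so 3V = 2E.
Euler: V − E + F = 2 ⇒ (2E)/3 − E + (2 + x) = 2.
Multiply by 6: 2·(2E) − 3·(2E) + 6·(2 + x) = 12, i.e. 12 + 6x − (20 + 4x) = 12.
Collecting terms: 2x − 8 = 12, so 2x = 20, so x = 10.
Then 2E = 20 + 4·10 = 60, so E = 30, V = 2E/3 = 20, F = 2 + 10 = 12.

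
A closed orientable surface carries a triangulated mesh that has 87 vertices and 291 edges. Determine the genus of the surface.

6

Every face is a triangle and each edge borders two faces, so 3F = 2·291, giving F = 194.
χ = V − E + F = 87 − 291 + 194 = -10.
For a closed orientable surface χ = 2 − 2g, so g = (2 − (-10))/2 = 6.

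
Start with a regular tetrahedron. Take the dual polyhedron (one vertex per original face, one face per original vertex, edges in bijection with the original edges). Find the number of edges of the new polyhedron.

The base solid has V = 4, E = 6, F = 4.
The dual swaps V and F and preserves E: V′ = F = 4, E′ = E = 6, F′ = V = 4.

6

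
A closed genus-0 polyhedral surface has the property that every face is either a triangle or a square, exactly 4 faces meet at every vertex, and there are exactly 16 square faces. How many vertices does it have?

Let x be the number of triangles; then F = 16 + x.
Edge–face incidences: 2E = 4·16 + 3·x = 64 + 3x.
Every vertex has degree 4, so 4V = 2E.
Euler: V − E + F = 2 ⇒ (2E)/4 − E + (16 + x) = 2.
Multiply by 8: 2·(2E) − 4·(2E) + 8·(16 + x) = 16, i.e. 128 + 8x − 2·(64 + 3x) = 16.
Collecting terms: 2x = 16, so x = 8.
Then 2E = 64 + 3·8 = 88, so E = 44, V = 2E/4 = 22, F = 16 + 8 = 24.

22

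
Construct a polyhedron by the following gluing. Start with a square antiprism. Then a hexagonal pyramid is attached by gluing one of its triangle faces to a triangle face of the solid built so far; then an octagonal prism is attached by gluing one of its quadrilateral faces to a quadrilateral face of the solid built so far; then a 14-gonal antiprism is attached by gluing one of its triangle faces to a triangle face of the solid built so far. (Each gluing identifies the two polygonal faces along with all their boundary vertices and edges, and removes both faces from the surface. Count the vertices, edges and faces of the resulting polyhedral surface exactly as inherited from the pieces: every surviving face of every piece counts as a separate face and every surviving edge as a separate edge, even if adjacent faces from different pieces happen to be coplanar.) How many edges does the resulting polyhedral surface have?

98

A square antiprism: V=8, E=16, F=10.
Attach a hexagonal pyramid (V=7, E=12, F=7) along a 3-gon: merge 3 vertices and 3 edges, delete both glued faces → V=12, E=25, F=15.
Attach an octagonal prism (V=16, E=24, F=10) along a 4-gon: merge 4 vertices and 4 edges, delete both glued faces → V=24, E=45, F=23.
Attach a 14-gonal antiprism (V=28, E=56, F=30) along a 3-gon: merge 3 vertices and 3 edges, delete both glued faces → V=49, E=98, F=51.
Check: V − E + F = 49 − 98 + 51 = 2.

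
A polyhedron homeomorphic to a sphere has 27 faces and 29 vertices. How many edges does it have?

Here V − E + F = 2.
E = V + F − (2) = 29 + 27 − (2) = 54.

54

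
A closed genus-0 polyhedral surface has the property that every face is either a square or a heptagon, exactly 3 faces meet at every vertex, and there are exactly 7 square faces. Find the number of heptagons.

2

Let x be the number of heptagons; then F = 7 + x.
Edge–face incidences: 2E = 4·7 + 7·x = 28 + 7x.
Every vertex has degree 3, so 3V = 2E.
Euler: V − E + F = 2 ⇒ (2E)/3 − E + (7 + x) = 2.
Multiply by 6: 2·(2E) − 3·(2E) + 6·(7 + x) = 12, i.e. 42 + 6x − (28 + 7x) = 12.
Collecting terms: −x + 14 = 12, so −x = −2, so x = 2.
Then 2E = 28 + 7·2 = 42, so E = 21, V = 2E/3 = 14, F = 7 + 2 = 9.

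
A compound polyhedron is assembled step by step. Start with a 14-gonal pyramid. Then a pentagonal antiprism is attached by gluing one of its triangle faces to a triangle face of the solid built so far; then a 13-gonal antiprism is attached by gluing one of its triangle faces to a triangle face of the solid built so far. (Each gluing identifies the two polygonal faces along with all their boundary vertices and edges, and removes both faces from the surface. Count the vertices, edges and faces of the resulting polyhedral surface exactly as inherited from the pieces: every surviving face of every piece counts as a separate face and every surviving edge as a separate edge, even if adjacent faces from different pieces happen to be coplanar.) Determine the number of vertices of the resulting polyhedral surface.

45

A 14-gonal pyramid: V=15, E=28, F=15.
Attach a pentagonal antiprism (V=10, E=20, F=12) along a 3-gon: merge 3 vertices and 3 edges, delete both glued faces → V=22, E=45, F=25.
Attach a 13-gonal antiprism (V=26, E=52, F=28) along a 3-gon: merge 3 vertices and 3 edges, delete both glued faces → V=45, E=94, F=51.
Check: V − E + F = 45 − 94 + 51 = 2.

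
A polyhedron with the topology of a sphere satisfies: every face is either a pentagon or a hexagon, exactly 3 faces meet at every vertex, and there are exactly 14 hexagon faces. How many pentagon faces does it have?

Let x be the number of pentagons; then F = 14 + x.
Edge–face incidences: 2E = 6·14 + 5·x = 84 + 5x.
Every vertex has degree 3, so 3V = 2E.
Euler: V − E + F = 2 ⇒ (2E)/3 − E + (14 + x) = 2.
Multiply by 6: 2·(2E) − 3·(2E) + 6·(14 + x) = 12, i.e. 84 + 6x − (84 + 5x) = 12.
Collecting terms: x = 12.
Then 2E = 84 + 5·12 = 144, so E = 72, V = 2E/3 = 48, F = 14 + 12 = 26.

12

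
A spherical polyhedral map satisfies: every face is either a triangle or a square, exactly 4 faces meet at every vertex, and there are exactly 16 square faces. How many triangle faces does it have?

Let x be the number of triangles; then F = 16 + x.
Edge–face incidences: 2E = 4·16 + 3·x = 64 + 3x.
Every vertex has degree 4, so 4V = 2E.
Euler: V − E + F = 2 ⇒ (2E)/4 − E + (16 + x) = 2.
Multiply by 8: 2·(2E) − 4·(2E) + 8·(16 + x) = 16, i.e. 128 + 8x − 2·(64 + 3x) = 16.
Collecting terms: 2x = 16, so x = 8.
Then 2E = 64 + 3·8 = 88, so E = 44, V = 2E/4 = 22, F = 16 + 8 = 24.

8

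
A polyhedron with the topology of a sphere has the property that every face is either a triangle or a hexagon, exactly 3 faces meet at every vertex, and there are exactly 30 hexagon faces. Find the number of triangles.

4

Let x be the number of triangles; then F = 30 + x.
Edge–face incidences: 2E = 6·30 + 3·x = 180 + 3x.
Every vertex has degree 3, so 3V = 2E.
Euler: V − E + F = 2 ⇒ (2E)/3 − E + (30 + x) = 2.
Multiply by 6: 2·(2E) − 3·(2E) + 6·(30 + x) = 12, i.e. 180 + 6x − (180 + 3x) = 12.
Collecting terms: 3x = 12, so x = 4.
Then 2E = 180 + 3·4 = 192, so E = 96, V = 2E/3 = 64, F = 30 + 4 = 34.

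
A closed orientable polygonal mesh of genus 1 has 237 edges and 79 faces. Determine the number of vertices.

158

For a closed orientable surface of genus 1, χ = 2 − 2·1 = 0.
V = 0 + E − F = 0 + 237 − 79 = 158.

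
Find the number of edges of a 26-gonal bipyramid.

78

A bipyramid over an n-gon has 2n triangular faces and n + 2 vertices: V = 26 + 2 = 28, E = 3·26 = 78, F = 2·26 = 52.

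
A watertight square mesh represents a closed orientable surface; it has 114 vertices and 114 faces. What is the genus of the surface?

1

Every face is a square, so 2E = 4·114 = 456, giving E = 228.
χ = V − E + F = 114 − 228 + 114 = 0.
For a closed orientable surface χ = 2 − 2g, so g = (2 − (0))/2 = 1.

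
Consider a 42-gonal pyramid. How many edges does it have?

84

A pyramid on an n-gon base has one n-gon and n triangles: V = 42 + 1 = 43, E = 2·42 = 84, F = 42 + 1 = 43.
Check: V − E + F = 43 − 84 + 43 = 2.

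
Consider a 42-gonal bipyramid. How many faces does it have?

A bipyramid over an n-gon has 2n triangular faces and n + 2 vertices: V = 42 + 2 = 44, E = 3·42 = 126, F = 2·42 = 84.

84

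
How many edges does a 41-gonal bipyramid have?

A bipyramid over an n-gon has 2n triangular faces and n + 2 vertices: V = 41 + 2 = 43, E = 3·41 = 123, F = 2·41 = 82.

123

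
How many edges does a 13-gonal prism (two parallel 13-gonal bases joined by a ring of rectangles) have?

39

A prism on an n-gon has two n-gon bases and n rectangular sides: V = 2·13 = 26, E = 3·13 = 39, F = 13 + 2 = 15.
Check: V − E + F = 26 − 39 + 15 = 2.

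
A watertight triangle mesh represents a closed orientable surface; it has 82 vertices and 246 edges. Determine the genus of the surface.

Every face is a triangle and each edge borders two faces, so 3F = 2·246, giving F = 164.
χ = V − E + F = 82 − 246 + 164 = 0.
For a closed orientable surface χ = 2 − 2g, so g = (2 − (0))/2 = 1.

1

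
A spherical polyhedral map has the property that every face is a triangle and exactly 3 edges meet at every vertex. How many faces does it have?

4

Each face has 3 edges and each edge borders two faces, so 2E = 3F.
Each vertex has degree 3, so 3V = 2E and hence V = 3F/3.
Euler: V − E + F = 2 ⇒ (3F/3) − (3F/2) + F = 2.
Multiply by 6: (6 − 9 + 6)F = 12, i.e. 3F = 12.
So F = 4, E = 3·4/2 = 6, V = 3·4/3 = 4.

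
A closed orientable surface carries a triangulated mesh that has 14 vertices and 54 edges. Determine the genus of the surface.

Every face is a triangle and each edge borders two faces, so 3F = 2·54, giving F = 36.
χ = V − E + F = 14 − 54 + 36 = -4.
For a closed orientable surface χ = 2 − 2g, so g = (2 − (-4))/2 = 3.

3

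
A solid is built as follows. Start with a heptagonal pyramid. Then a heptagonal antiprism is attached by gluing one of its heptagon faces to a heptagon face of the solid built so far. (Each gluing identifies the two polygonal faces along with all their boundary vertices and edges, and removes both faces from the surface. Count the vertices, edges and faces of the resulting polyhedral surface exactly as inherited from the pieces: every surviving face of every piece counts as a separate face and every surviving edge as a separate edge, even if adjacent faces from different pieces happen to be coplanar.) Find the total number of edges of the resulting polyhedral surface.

A heptagonal pyramid: V=8, E=14, F=8.
Attach a heptagonal antiprism (V=14, E=28, F=16) along a 7-gon: merge 7 vertices and 7 edges, delete both glued faces → V=15, E=35, F=22.
Check: V − E + F = 15 − 35 + 22 = 2.

35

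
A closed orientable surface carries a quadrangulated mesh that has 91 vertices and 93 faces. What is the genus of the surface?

Every face is a square, so 2E = 4·93 = 372, giving E = 186.
χ = V − E + F = 91 − 186 + 93 = -2.
For a closed orientable surface χ = 2 − 2g, so g = (2 − (-2))/2 = 2.

2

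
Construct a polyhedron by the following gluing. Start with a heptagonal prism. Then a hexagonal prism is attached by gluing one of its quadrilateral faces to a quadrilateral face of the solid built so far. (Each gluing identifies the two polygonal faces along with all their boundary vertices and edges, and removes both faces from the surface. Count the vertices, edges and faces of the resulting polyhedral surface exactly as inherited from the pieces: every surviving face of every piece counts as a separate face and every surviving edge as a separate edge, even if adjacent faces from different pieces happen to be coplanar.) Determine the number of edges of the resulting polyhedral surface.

35

A heptagonal prism: V=14, E=21, F=9.
Attach a hexagonal prism (V=12, E=18, F=8) along a 4-gon: merge 4 vertices and 4 edges, delete both glued faces → V=22, E=35, F=15.
Check: V − E + F = 22 − 35 + 15 = 2.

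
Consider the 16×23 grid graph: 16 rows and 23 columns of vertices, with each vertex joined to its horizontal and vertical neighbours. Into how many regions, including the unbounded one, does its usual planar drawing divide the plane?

The grid has V = 16·23 = 368 vertices and E = 16·22 + 23·15 = 697 edges.
F = 2 − V + E = 2 − 368 + 697 = 331.

331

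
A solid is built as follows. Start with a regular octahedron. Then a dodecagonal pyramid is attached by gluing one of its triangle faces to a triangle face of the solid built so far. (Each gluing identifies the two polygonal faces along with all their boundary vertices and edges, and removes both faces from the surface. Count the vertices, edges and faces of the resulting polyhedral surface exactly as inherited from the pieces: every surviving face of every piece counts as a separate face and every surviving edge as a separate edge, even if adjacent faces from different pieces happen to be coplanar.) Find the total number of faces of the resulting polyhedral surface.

A regular octahedron: V=6, E=12, F=8.
Attach a dodecagonal pyramid (V=13, E=24, F=13) along a 3-gon: merge 3 vertices and 3 edges, delete both glued faces → V=16, E=33, F=19.
Check: V − E + F = 16 − 33 + 19 = 2.

19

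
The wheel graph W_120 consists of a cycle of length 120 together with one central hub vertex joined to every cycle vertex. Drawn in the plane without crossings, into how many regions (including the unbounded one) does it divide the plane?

121

W_120 has V = 120 + 1 = 121 vertices and E = 2·120 = 240 edges.
By Euler's formula F = 2 − V + E = 2 − 121 + 240 = 121.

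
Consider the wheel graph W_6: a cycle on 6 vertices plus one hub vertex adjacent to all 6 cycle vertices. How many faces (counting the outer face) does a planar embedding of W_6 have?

W_6 has V = 6 + 1 = 7 vertices and E = 2·6 = 12 edges.
By Euler's formula F = 2 − V + E = 2 − 7 + 12 = 7.

7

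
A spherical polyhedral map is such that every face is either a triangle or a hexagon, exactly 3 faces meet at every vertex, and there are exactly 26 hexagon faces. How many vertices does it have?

Let x be the number of triangles; then F = 26 + x.
Edge–face incidences: 2E = 6·26 + 3·x = 156 + 3x.
Every vertex has degree 3, so 3V = 2E.
Euler: V − E + F = 2 ⇒ (2E)/3 − E + (26 + x) = 2.
Multiply by 6: 2·(2E) − 3·(2E) + 6·(26 + x) = 12, i.e. 156 + 6x − (156 + 3x) = 12.
Collecting terms: 3x = 12, so x = 4.
Then 2E = 156 + 3·4 = 168, so E = 84, V = 2E/3 = 56, F = 26 + 4 = 30.

56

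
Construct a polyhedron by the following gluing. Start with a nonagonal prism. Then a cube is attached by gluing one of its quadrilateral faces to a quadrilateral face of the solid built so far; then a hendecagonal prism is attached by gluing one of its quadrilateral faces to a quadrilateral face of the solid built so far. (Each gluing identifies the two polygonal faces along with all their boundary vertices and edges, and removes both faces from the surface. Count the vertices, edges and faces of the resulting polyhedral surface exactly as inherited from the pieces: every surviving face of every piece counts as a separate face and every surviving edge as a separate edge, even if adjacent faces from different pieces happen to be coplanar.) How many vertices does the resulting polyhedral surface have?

40

A nonagonal prism: V=18, E=27, F=11.
Attach a cube (V=8, E=12, F=6) along a 4-gon: merge 4 vertices and 4 edges, delete both glued faces → V=22, E=35, F=15.
Attach a hendecagonal prism (V=22, E=33, F=13) along a 4-gon: merge 4 vertices and 4 edges, delete both glued faces → V=40, E=64, F=26.
Check: V − E + F = 40 − 64 + 26 = 2.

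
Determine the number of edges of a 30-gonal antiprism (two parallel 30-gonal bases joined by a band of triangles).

An antiprism on an n-gon has two n-gon caps and 2n triangles: V = 2·30 = 60, E = 4·30 = 120, F = 2·30 + 2 = 62.
Check: V − E + F = 60 − 120 + 62 = 2.

120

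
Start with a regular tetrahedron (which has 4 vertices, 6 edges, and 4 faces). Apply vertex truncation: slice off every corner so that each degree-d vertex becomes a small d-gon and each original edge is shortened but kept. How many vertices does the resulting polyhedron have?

12

Truncation replaces each original edge-end by a new vertex, so V′ = 2E = 12.
Each original edge survives, and each old vertex of degree d contributes d new edges; summing degrees gives Σd = 2E, so E′ = E + 2E = 3E = 18.
Each original face survives and each original vertex becomes one new face: F′ = F + V = 8.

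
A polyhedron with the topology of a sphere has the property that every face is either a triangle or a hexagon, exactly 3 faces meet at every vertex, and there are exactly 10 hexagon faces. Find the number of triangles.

Let x be the number of triangles; then F = 10 + x.
Edge–face incidences: 2E = 6·10 + 3·x = 60 + 3x.
Every vertex has degree 3, so 3V = 2E.
Euler: V − E + F = 2 ⇒ (2E)/3 − E + (10 + x) = 2.
Multiply by 6: 2·(2E) − 3·(2E) + 6·(10 + x) = 12, i.e. 60 + 6x − (60 + 3x) = 12.
Collecting terms: 3x = 12, so x = 4.
Then 2E = 60 + 3·4 = 72, so E = 36, V = 2E/3 = 24, F = 10 + 4 = 14.

4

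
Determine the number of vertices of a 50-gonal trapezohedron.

102

The n-trapezohedron (dual of the n-antiprism) has V = 2·50 + 2 = 102, E = 4·50 = 200, F = 2·50 = 100.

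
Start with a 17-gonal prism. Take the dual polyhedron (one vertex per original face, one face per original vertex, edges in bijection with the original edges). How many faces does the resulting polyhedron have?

The base solid has V = 34, E = 51, F = 19.
The dual swaps V and F and preserves E: V′ = F = 19, E′ = E = 51, F′ = V = 34.

34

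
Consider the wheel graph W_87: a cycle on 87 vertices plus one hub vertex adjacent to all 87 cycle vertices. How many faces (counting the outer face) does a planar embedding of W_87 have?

88

W_87 has V = 87 + 1 = 88 vertices and E = 2·87 = 174 edges.
By Euler's formula F = 2 − V + E = 2 − 88 + 174 = 88.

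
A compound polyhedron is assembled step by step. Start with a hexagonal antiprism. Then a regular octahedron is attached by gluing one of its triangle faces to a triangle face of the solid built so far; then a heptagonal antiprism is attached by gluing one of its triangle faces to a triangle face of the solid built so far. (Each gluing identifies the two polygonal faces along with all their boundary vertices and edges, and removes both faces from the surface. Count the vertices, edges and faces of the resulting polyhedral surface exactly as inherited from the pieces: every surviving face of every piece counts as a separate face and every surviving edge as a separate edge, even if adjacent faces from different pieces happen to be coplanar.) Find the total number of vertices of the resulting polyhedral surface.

26

A hexagonal antiprism: V=12, E=24, F=14.
Attach a regular octahedron (V=6, E=12, F=8) along a 3-gon: merge 3 vertices and 3 edges, delete both glued faces → V=15, E=33, F=20.
Attach a heptagonal antiprism (V=14, E=28, F=16) along a 3-gon: merge 3 vertices and 3 edges, delete both glued faces → V=26, E=58, F=34.
Check: V − E + F = 26 − 58 + 34 = 2.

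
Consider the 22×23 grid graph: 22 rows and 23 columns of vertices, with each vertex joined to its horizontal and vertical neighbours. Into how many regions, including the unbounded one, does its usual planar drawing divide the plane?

The grid has V = 22·23 = 506 vertices and E = 22·22 + 23·21 = 967 edges.
F = 2 − V + E = 2 − 506 + 967 = 463.

463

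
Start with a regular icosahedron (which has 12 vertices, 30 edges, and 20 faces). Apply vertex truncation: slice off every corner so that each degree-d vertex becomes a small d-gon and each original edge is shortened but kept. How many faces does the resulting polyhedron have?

Truncation replaces each original edge-end by a new vertex, so V′ = 2E = 60.
Each original edge survives, and each old vertex of degree d contributes d new edges; summing degrees gives Σd = 2E, so E′ = E + 2E = 3E = 90.
Each original face survives and each original vertex becomes one new face: F′ = F + V = 32.

32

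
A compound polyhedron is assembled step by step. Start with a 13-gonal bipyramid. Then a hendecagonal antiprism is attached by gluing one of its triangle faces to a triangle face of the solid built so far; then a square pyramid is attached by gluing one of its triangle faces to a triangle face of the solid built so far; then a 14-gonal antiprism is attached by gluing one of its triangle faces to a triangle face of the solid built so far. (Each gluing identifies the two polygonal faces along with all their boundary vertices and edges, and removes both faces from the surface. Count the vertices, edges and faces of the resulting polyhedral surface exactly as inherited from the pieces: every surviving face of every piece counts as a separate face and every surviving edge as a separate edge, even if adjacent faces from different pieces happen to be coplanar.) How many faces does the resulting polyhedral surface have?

79

A 13-gonal bipyramid: V=15, E=39, F=26.
Attach a hendecagonal antiprism (V=22, E=44, F=24) along a 3-gon: merge 3 vertices and 3 edges, delete both glued faces → V=34, E=80, F=48.
Attach a square pyramid (V=5, E=8, F=5) along a 3-gon: merge 3 vertices and 3 edges, delete both glued faces → V=36, E=85, F=51.
Attach a 14-gonal antiprism (V=28, E=56, F=30) along a 3-gon: merge 3 vertices and 3 edges, delete both glued faces → V=61, E=138, F=79.
Check: V − E + F = 61 − 138 + 79 = 2.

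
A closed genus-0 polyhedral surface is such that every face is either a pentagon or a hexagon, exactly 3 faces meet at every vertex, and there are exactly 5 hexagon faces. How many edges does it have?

Let x be the number of pentagons; then F = 5 + x.
Edge–face incidences: 2E = 6·5 + 5·x = 30 + 5x.
Every vertex has degree 3, so 3V = 2E.
Euler: V − E + F = 2 ⇒ (2E)/3 − E + (5 + x) = 2.
Multiply by 6: 2·(2E) − 3·(2E) + 6·(5 + x) = 12, i.e. 30 + 6x − (30 + 5x) = 12.
Collecting terms: x = 12.
Then 2E = 30 + 5·12 = 90, so E = 45, V = 2E/3 = 30, F = 5 + 12 = 17.

45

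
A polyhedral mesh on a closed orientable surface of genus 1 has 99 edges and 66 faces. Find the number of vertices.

For a closed orientable surface of genus 1, χ = 2 − 2·1 = 0.
V = 0 + E − F = 0 + 99 − 66 = 33.

33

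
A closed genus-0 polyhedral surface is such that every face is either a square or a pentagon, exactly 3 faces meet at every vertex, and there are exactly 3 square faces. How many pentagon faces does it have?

6

Let x be the number of pentagons; then F = 3 + x.
Edge–face incidences: 2E = 4·3 + 5·x = 12 + 5x.
Every vertex has degree 3, so 3V = 2E.
Euler: V − E + F = 2 ⇒ (2E)/3 − E + (3 + x) = 2.
Multiply by 6: 2·(2E) − 3·(2E) + 6·(3 + x) = 12, i.e. 18 + 6x − (12 + 5x) = 12.
Collecting terms: x + 6 = 12, so x = 6.
Then 2E = 12 + 5·6 = 42, so E = 21, V = 2E/3 = 14, F = 3 + 6 = 9.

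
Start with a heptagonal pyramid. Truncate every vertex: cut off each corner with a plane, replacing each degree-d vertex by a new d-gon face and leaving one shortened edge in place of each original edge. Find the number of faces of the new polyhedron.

16

The base solid has V = 8, E = 14, F = 8.
Truncation replaces each original edge-end by a new vertex, so V′ = 2E = 28.
Each original edge survives, and each old vertex of degree d contributes d new edges; summing degrees gives Σd = 2E, so E′ = E + 2E = 3E = 42.
Each original face survives and each original vertex becomes one new face: F′ = F + V = 16.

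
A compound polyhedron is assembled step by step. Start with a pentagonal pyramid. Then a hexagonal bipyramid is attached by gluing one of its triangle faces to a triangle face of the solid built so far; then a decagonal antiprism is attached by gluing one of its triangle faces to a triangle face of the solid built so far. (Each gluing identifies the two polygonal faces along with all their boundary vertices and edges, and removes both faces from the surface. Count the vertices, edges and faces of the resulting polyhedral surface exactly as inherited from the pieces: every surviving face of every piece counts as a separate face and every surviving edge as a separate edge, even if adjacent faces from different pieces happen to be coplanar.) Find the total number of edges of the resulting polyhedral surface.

62

A pentagonal pyramid: V=6, E=10, F=6.
Attach a hexagonal bipyramid (V=8, E=18, F=12) along a 3-gon: merge 3 vertices and 3 edges, delete both glued faces → V=11, E=25, F=16.
Attach a decagonal antiprism (V=20, E=40, F=22) along a 3-gon: merge 3 vertices and 3 edges, delete both glued faces → V=28, E=62, F=36.
Check: V − E + F = 28 − 62 + 36 = 2.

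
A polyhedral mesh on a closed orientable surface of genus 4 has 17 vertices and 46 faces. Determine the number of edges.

For a closed orientable surface of genus 4, χ = 2 − 2·4 = -6.
E = V + F − (-6) = 17 + 46 − (-6) = 69.

69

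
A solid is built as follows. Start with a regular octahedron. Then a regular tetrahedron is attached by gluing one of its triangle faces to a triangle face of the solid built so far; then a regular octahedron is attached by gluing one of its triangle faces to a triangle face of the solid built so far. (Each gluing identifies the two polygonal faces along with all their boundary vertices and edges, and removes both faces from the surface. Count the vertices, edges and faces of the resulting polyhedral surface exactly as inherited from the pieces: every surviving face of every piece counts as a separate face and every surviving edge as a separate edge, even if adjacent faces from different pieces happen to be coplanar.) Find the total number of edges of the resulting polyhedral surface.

A regular octahedron: V=6, E=12, F=8.
Attach a regular tetrahedron (V=4, E=6, F=4) along a 3-gon: merge 3 vertices and 3 edges, delete both glued faces → V=7, E=15, F=10.
Attach a regular octahedron (V=6, E=12, F=8) along a 3-gon: merge 3 vertices and 3 edges, delete both glued faces → V=10, E=24, F=16.
Check: V − E + F = 10 − 24 + 16 = 2.

24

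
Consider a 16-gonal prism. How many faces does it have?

A prism on an n-gon has two n-gon bases and n rectangular sides: V = 2·16 = 32, E = 3·16 = 48, F = 16 + 2 = 18.
Check: V − E + F = 32 − 48 + 18 = 2.

18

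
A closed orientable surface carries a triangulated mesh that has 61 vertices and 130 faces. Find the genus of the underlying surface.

Every face is a triangle, so 2E = 3·130 = 390, giving E = 195.
χ = V − E + F = 61 − 195 + 130 = -4.
For a closed orientable surface χ = 2 − 2g, so g = (2 − (-4))/2 = 3.

3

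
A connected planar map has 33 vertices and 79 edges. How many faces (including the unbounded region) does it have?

Euler's formula for a connected plane graph: V − E + F = 2, so F = 2 − 33 + 79 = 48.

48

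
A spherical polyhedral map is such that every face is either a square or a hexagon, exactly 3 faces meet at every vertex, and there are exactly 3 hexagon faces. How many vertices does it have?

14

Let x be the number of squares; then F = 3 + x.
Edge–face incidences: 2E = 6·3 + 4·x = 18 + 4x.
Every vertex has degree 3, so 3V = 2E.
Euler: V − E + F = 2 ⇒ (2E)/3 − E + (3 + x) = 2.
Multiply by 6: 2·(2E) − 3·(2E) + 6·(3 + x) = 12, i.e. 18 + 6x − (18 + 4x) = 12.
Collecting terms: 2x = 12, so x = 6.
Then 2E = 18 + 4·6 = 42, so E = 21, V = 2E/3 = 14, F = 3 + 6 = 9.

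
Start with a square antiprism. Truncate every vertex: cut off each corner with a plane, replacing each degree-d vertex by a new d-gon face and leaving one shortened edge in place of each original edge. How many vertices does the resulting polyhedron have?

The base solid has V = 8, E = 16, F = 10.
Truncation replaces each original edge-end by a new vertex, so V′ = 2E = 32.
Each original edge survives, and each old vertex of degree d contributes d new edges; summing degrees gives Σd = 2E, so E′ = E + 2E = 3E = 48.
Each original face survives and each original vertex becomes one new face: F′ = F + V = 18.

32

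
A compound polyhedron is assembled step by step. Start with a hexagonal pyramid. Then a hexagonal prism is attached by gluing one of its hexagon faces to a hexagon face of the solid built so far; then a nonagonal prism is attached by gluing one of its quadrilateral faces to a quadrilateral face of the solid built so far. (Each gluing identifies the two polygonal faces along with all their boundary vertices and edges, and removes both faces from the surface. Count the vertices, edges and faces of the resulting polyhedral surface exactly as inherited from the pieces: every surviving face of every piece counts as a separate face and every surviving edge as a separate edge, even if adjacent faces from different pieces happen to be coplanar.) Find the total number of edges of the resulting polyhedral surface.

47

A hexagonal pyramid: V=7, E=12, F=7.
Attach a hexagonal prism (V=12, E=18, F=8) along a 6-gon: merge 6 vertices and 6 edges, delete both glued faces → V=13, E=24, F=13.
Attach a nonagonal prism (V=18, E=27, F=11) along a 4-gon: merge 4 vertices and 4 edges, delete both glued faces → V=27, E=47, F=22.
Check: V − E + F = 27 − 47 + 22 = 2.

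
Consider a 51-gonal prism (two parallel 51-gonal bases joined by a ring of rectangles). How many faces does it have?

A prism on an n-gon has two n-gon bases and n rectangular sides: V = 2·51 = 102, E = 3·51 = 153, F = 51 + 2 = 53.

53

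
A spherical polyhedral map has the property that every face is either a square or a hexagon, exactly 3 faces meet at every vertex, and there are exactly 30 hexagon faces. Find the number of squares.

Let x be the number of squares; then F = 30 + x.
Edge–face incidences: 2E = 6·30 + 4·x = 180 + 4x.
Every vertex has degree 3, so 3V = 2E.
Euler: V − E + F = 2 ⇒ (2E)/3 − E + (30 + x) = 2.
Multiply by 6: 2·(2E) − 3·(2E) + 6·(30 + x) = 12, i.e. 180 + 6x − (180 + 4x) = 12.
Collecting terms: 2x = 12, so x = 6.
Then 2E = 180 + 4·6 = 204, so E = 102, V = 2E/3 = 68, F = 30 + 6 = 36.

6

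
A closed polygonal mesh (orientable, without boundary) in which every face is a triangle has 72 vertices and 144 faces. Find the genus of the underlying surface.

1

Every face is a triangle, so 2E = 3·144 = 432, giving E = 216.
χ = V − E + F = 72 − 216 + 144 = 0.
For a closed orientable surface χ = 2 − 2g, so g = (2 − (0))/2 = 1.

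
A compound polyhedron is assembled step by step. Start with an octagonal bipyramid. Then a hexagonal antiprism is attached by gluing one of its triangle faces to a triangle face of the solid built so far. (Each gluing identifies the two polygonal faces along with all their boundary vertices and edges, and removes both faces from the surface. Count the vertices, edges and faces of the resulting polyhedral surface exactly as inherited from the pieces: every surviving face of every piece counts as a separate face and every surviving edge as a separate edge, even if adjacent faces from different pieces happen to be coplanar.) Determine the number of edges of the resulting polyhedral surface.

An octagonal bipyramid: V=10, E=24, F=16.
Attach a hexagonal antiprism (V=12, E=24, F=14) along a 3-gon: merge 3 vertices and 3 edges, delete both glued faces → V=19, E=45, F=28.
Check: V − E + F = 19 − 45 + 28 = 2.

45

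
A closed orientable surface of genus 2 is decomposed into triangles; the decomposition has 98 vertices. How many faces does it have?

χ = 2 − 2·2 = -2, and every face is a triangle so 3F = 2E.
V − E + F = -2 with E = 3F/2 gives 98 − (3/2 − 1)·F = -2, so F = 200 and E = 300.

200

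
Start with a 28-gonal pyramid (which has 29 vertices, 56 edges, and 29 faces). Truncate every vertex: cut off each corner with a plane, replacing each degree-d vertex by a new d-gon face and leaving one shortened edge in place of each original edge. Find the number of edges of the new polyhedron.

168

Truncation replaces each original edge-end by a new vertex, so V′ = 2E = 112.
Each original edge survives, and each old vertex of degree d contributes d new edges; summing degrees gives Σd = 2E, so E′ = E + 2E = 3E = 168.
Each original face survives and each original vertex becomes one new face: F′ = F + V = 58.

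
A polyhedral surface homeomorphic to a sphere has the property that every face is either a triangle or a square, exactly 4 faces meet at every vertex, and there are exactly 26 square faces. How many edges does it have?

Let x be the number of triangles; then F = 26 + x.
Edge–face incidences: 2E = 4·26 + 3·x = 104 + 3x.
Every vertex has degree 4, so 4V = 2E.
Euler: V − E + F = 2 ⇒ (2E)/4 − E + (26 + x) = 2.
Multiply by 8: 2·(2E) − 4·(2E) + 8·(26 + x) = 16, i.e. 208 + 8x − 2·(104 + 3x) = 16.
Collecting terms: 2x = 16, so x = 8.
Then 2E = 104 + 3·8 = 128, so E = 64, V = 2E/4 = 32, F = 26 + 8 = 34.

64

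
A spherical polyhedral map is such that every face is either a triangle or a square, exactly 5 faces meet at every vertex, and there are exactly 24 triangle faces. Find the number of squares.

2

Let x be the number of squares; then F = 24 + x.
Edge–face incidences: 2E = 3·24 + 4·x = 72 + 4x.
Every vertex has degree 5, so 5V = 2E.
Euler: V − E + F = 2 ⇒ (2E)/5 − E + (24 + x) = 2.
Multiply by 10: 2·(2E) − 5·(2E) + 10·(24 + x) = 20, i.e. 240 + 10x − 3·(72 + 4x) = 20.
Collecting terms: −2x + 24 = 20, so −2x = −4, so x = 2.
Then 2E = 72 + 4·2 = 80, so E = 40, V = 2E/5 = 16, F = 24 + 2 = 26.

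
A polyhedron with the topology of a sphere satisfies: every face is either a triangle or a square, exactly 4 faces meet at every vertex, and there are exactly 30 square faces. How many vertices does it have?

36

Let x be the number of triangles; then F = 30 + x.
Edge–face incidences: 2E = 4·30 + 3·x = 120 + 3x.
Every vertex has degree 4, so 4V = 2E.
Euler: V − E + F = 2 ⇒ (2E)/4 − E + (30 + x) = 2.
Multiply by 8: 2·(2E) − 4·(2E) + 8·(30 + x) = 16, i.e. 240 + 8x − 2·(120 + 3x) = 16.
Collecting terms: 2x = 16, so x = 8.
Then 2E = 120 + 3·8 = 144, so E = 72, V = 2E/4 = 36, F = 30 + 8 = 38.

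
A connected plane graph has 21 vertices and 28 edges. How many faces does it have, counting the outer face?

Euler's formula for a connected plane graph: V − E + F = 2, so F = 2 − 21 + 28 = 9.

9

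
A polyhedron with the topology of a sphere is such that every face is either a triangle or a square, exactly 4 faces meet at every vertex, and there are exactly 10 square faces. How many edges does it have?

Let x be the number of triangles; then F = 10 + x.
Edge–face incidences: 2E = 4·10 + 3·x = 40 + 3x.
Every vertex has degree 4, so 4V = 2E.
Euler: V − E + F = 2 ⇒ (2E)/4 − E + (10 + x) = 2.
Multiply by 8: 2·(2E) − 4·(2E) + 8·(10 + x) = 16, i.e. 80 + 8x − 2·(40 + 3x) = 16.
Collecting terms: 2x = 16, so x = 8.
Then 2E = 40 + 3·8 = 64, so E = 32, V = 2E/4 = 16, F = 10 + 8 = 18.

32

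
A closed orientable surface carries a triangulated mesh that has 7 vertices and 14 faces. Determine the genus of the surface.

1

Every face is a triangle, so 2E = 3·14 = 42, giving E = 21.
χ = V − E + F = 7 − 21 + 14 = 0.
For a closed orientable surface χ = 2 − 2g, so g = (2 − (0))/2 = 1.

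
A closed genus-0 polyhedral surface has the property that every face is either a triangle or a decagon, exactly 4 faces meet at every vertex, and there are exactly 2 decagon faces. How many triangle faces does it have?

20

Let x be the number of triangles; then F = 2 + x.
Edge–face incidences: 2E = 10·2 + 3·x = 20 + 3x.
Every vertex has degree 4, so 4V = 2E.
Euler: V − E + F = 2 ⇒ (2E)/4 − E + (2 + x) = 2.
Multiply by 8: 2·(2E) − 4·(2E) + 8·(2 + x) = 16, i.e. 16 + 8x − 2·(20 + 3x) = 16.
Collecting terms: 2x − 24 = 16, so 2x = 40, so x = 20.
Then 2E = 20 + 3·20 = 80, so E = 40, V = 2E/4 = 20, F = 2 + 20 = 22.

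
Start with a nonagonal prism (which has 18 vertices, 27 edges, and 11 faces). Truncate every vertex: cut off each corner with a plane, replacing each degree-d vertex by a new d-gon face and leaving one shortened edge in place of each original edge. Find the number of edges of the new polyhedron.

81

Truncation replaces each original edge-end by a new vertex, so V′ = 2E = 54.
Each original edge survives, and each old vertex of degree d contributes d new edges; summing degrees gives Σd = 2E, so E′ = E + 2E = 3E = 81.
Each original face survives and each original vertex becomes one new face: F′ = F + V = 29.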